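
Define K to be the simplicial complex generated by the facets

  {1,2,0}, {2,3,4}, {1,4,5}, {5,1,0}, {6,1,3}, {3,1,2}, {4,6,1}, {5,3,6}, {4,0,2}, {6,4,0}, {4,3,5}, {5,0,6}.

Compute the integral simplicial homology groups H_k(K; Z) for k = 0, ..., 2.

Take the total order 0 < 1 < 2 < 3 < 4 < 5 < 6 on the vertex set. Then K (dimension 2) consists of the simplices:

  0-simplices (7): [0], [1], [2], [3], [4], [5], [6]
  1-simplices (18): [0,1], [0,2], [0,4], [0,5], [0,6], [1,2], [1,3], [1,4], [1,5], [1,6], [2,3], [2,4], [3,4], [3,5], [3,6], [4,5], [4,6], [5,6]
  2-simplices (12): [0,1,2], [0,1,5], [0,2,4], [0,4,6], [0,5,6], [1,2,3], [1,3,6], [1,4,5], [1,4,6], [2,3,4], [3,4,5], [3,5,6]

so the chain groups are C_0 ≅ Z^7, C_1 ≅ Z^18, C_2 ≅ Z^12.

∂_1: C_1 → C_0 sends each edge [p,q] (with p < q) to q − p. For instance
  ∂[4,6] = [6] − [4].
As a 7×18 matrix over Z this has rank 6, with invariant factors (1,1,1,1,1,1).

The boundary map ∂_2: C_2 → C_1 sends each 2-simplex [p,q,r] to [q,r] − [p,r] + [p,q]. For instance
  ∂[1,3,6] = [3,6] − [1,6] + [1,3],
  ∂[0,1,2] = [1,2] − [0,2] + [0,1].
As a 18×12 matrix over Z this has rank 12, with invariant factors (1,1,1,1,1,1,1,1,1,1,1,2).

From H_k ≅ ker(∂_k) / im(∂_{k+1}) we obtain:

  H_0: rank C_0 − rank ∂_1 = 7 − 6 = 1, and the invariant factors of ∂_1 are all 1, so H_0 ≅ Z.
  H_1: rank ker ∂_1 − rank ∂_2 = (18 − 6) − 12 = 0, and ∂_2 has invariant factor 2 > 1, so H_1 ≅ Z/2.
  H_2: rank ker ∂_2 − rank ∂_3 = (12 − 12) − 0 = 0, and there is no ∂_3, so H_2 ≅ 0.

H_0 = Z,  H_1 = Z/2,  H_2 = 0.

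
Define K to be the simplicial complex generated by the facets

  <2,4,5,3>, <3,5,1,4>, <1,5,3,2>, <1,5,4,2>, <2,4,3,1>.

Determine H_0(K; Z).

K has 5 vertices, 10 edges, 10 triangles, 5 3-simplices.
rank ∂_0 = 0, rank ∂_1 = 4 ⇒ b_0 = 5 − 0 − 4 = 1; all invariant factors of ∂_1 are 1 so no torsion. So H_0 ≅ Z.

H_0 ≅ Z.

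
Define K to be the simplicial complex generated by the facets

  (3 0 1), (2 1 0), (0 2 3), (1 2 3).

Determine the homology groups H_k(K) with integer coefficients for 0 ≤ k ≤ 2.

Fix the vertex order 0 < 1 < 2 < 3 and write every simplex with vertices in increasing order. Then dim K = 2 and the simplices of K are:

  0-simplices (4): [0], [1], [2], [3]
  1-simplices (6): [0,1], [0,2], [0,3], [1,2], [1,3], [2,3]
  2-simplices (4): [0,1,2], [0,1,3], [0,2,3], [1,2,3]

giving chain groups C_0 ≅ Z^4, C_1 ≅ Z^6, C_2 ≅ Z^4.

The boundary map ∂_1: C_1 → C_0 sends each edge [p,q] (with p < q) to q − p. For instance
  ∂[1,2] = [2] − [1].
This gives a 4×6 integer matrix of rank 3; reducing to Smith normal form yields diagonal entries (1,1,1).

∂_2: C_2 → C_1 sends each 2-simplex [p,q,r] to [q,r] − [p,r] + [p,q]. For instance
  ∂[1,2,3] = [2,3] − [1,3] + [1,2],
  ∂[0,1,3] = [1,3] − [0,3] + [0,1].
As a 6×4 matrix over Z this has rank 3, with invariant factors (1,1,1).

Reading off H_k = ker ∂_k / im ∂_{k+1}:

  H_0: rank C_0 − rank ∂_1 = 4 − 3 = 1, and the invariant factors of ∂_1 are all 1, so H_0 = Z.
  H_1: rank ker ∂_1 − rank ∂_2 = (6 − 3) − 3 = 0, and the invariant factors of ∂_2 are all 1, so H_1 = 0.
  H_2: rank ker ∂_2 − rank ∂_3 = (4 − 3) − 0 = 1, and there is no ∂_3, so H_2 = Z.

As a check, the Euler characteristic is 4 − 6 + 4 = 2, which agrees with 1 − 0 + 1 = 2.

H_0 ≅ Z,  H_1 = 0,  H_2 ≅ Z.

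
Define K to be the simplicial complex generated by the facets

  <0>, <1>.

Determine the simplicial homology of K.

H_0 ≅ Z^2.

Fix the vertex order 0 < 1 and write every simplex with vertices in increasing order. Then dim K = 0 and the simplices of K are:

  0-simplices (2): [0], [1]

Hence C_0 ≅ Z^2.

Now H_k = ker ∂_k / im ∂_{k+1}, so:

  H_0: rank C_0 − rank ∂_1 = 2 − 0 = 2, and there is no ∂_1, so H_0 ≅ Z^2.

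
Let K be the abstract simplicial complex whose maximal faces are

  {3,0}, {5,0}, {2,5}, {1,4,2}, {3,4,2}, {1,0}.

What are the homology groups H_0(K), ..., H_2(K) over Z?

H_0 = Z,  H_1 = Z^2,  H_2 = 0.

We work with the vertex ordering 0 < 1 < 2 < 3 < 4 < 5. The simplices of K, each written with vertices in increasing order, are:

  0-simplices (6): [0], [1], [2], [3], [4], [5]
  1-simplices (9): [0,1], [0,3], [0,5], [1,2], [1,4], [2,3], [2,4], [2,5], [3,4]
  2-simplices (2): [1,2,4], [2,3,4]

so the chain groups are C_0 ≅ Z^6, C_1 ≅ Z^9, C_2 ≅ Z^2.

The boundary map ∂_1: C_1 → C_0 sends each edge [p,q] (with p < q) to q − p. For instance
  ∂[1,2] = [2] − [1].
The 6×9 boundary matrix has rank 5 and Smith normal form diag(1,1,1,1,1).

Boundary ∂_2: C_2 → C_1 acts by ∂[p,q,r] = [q,r] − [p,r] + [p,q]. For instance
  ∂[1,2,4] = [2,4] − [1,4] + [1,2],
  ∂[2,3,4] = [3,4] − [2,4] + [2,3].
As a 9×2 matrix over Z this has rank 2, with invariant factors (1,1).

Now H_k = ker ∂_k / im ∂_{k+1}, so:

  H_0: rank C_0 − rank ∂_1 = 6 − 5 = 1, and the invariant factors of ∂_1 are all 1, so H_0 ≅ Z.
  H_1: rank ker ∂_1 − rank ∂_2 = (9 − 5) − 2 = 2, and the invariant factors of ∂_2 are all 1, so H_1 ≅ Z^2.
  H_2: rank ker ∂_2 − rank ∂_3 = (2 − 2) − 0 = 0, and there is no ∂_3, so H_2 ≅ 0.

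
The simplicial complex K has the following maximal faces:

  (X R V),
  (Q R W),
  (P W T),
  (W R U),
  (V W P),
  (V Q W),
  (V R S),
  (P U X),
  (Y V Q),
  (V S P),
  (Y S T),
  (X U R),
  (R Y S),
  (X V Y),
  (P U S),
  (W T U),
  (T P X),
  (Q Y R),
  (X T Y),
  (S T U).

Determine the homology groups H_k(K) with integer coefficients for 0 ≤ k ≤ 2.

H_0 = Z,  H_1 = Z ⊕ Z_2,  H_2 = 0.

K has 10 vertices, 30 edges, 20 triangles.
rank ∂_0 = 0, rank ∂_1 = 9 ⇒ b_0 = 10 − 0 − 9 = 1; all invariant factors of ∂_1 are 1 so no torsion. So H_0 ≅ Z.
rank ∂_1 = 9, rank ∂_2 = 20 ⇒ b_1 = 30 − 9 − 20 = 1; ∂_2 has invariant factor(s) [2] giving torsion. So H_1 ≅ Z ⊕ Z_2.
rank ∂_2 = 20, rank ∂_3 = 0 ⇒ b_2 = 20 − 20 − 0 = 0. So H_2 ≅ 0.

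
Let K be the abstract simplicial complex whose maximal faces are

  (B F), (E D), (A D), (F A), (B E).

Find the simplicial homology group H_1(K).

Take the total order A < B < D < E < F on the vertex set. Then K (dimension 1) consists of the simplices:

  0-simplices (5): A, B, D, E, F
  1-simplices (5): AD, AF, BE, BF, DE

so the chain groups are C_0 ≅ Z^5, C_1 ≅ Z^5.

Boundary ∂_1: C_1 → C_0 sends each edge [p,q] (with p < q) to q − p. For instance
  ∂DE = E − D.
The 5×5 boundary matrix has rank 4 and Smith normal form diag(1,1,1,1).

Now H_k = ker ∂_k / im ∂_{k+1}, so:

  H_1: rank ker ∂_1 − rank ∂_2 = (5 − 4) − 0 = 1, and there is no ∂_2, so H_1 ≅ Z.

H_1 = Z.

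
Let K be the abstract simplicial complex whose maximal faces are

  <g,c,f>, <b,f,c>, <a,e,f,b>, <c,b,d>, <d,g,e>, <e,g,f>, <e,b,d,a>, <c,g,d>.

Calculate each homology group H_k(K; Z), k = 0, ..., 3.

Order the vertices as a < b < c < d < e < f < g. Listing each simplex with vertices in this order, K has dimension 3 with simplices:

  0-simplices (7): a, b, c, d, e, f, g
  1-simplices (16): ab, ad, ae, af, bc, bd, be, bf, cd, cf, cg, de, dg, ef, eg, fg
  2-simplices (13): abd, abe, abf, ade, aef, bcd, bcf, bde, bef, cdg, cfg, deg, efg
  3-simplices (2): abde, abef

Hence C_0 ≅ Z^7, C_1 ≅ Z^16, C_2 ≅ Z^13, C_3 ≅ Z^2.

The boundary map ∂_1: C_1 → C_0 sends each edge [p,q] (with p < q) to q − p. For instance
  ∂cg = g − c.
This gives a 7×16 integer matrix of rank 6; reducing to Smith normal form yields diagonal entries (1,1,1,1,1,1).

∂_2: C_2 → C_1 maps a triangle to the signed sum of its edges. For instance
  ∂bef = ef − bf + be,
  ∂bde = de − be + bd.
This gives a 16×13 integer matrix of rank 10; reducing to Smith normal form yields diagonal entries (1,1,1,1,1,1,1,1,1,1).

∂_3: C_3 → C_2 sends each 3-simplex σ to the alternating sum Σ_i (−1)^i (σ with its i-th vertex removed). For instance
  ∂abef = bef − aef + abf − abe,
  ∂abde = bde − ade + abe − abd.
The 13×2 boundary matrix has rank 2 and Smith normal form diag(1,1).

Reading off H_k = ker ∂_k / im ∂_{k+1}:

  H_0: rank C_0 − rank ∂_1 = 7 − 6 = 1, and the invariant factors of ∂_1 are all 1, so H_0 = Z.
  H_1: rank ker ∂_1 − rank ∂_2 = (16 − 6) − 10 = 0, and the invariant factors of ∂_2 are all 1, so H_1 = 0.
  H_2: rank ker ∂_2 − rank ∂_3 = (13 − 10) − 2 = 1, and the invariant factors of ∂_3 are all 1, so H_2 = Z.
  H_3: rank ker ∂_3 − rank ∂_4 = (2 − 2) − 0 = 0, and there is no ∂_4, so H_3 = 0.

H_0 = Z,  H_1 = 0,  H_2 = Z,  H_3 = 0.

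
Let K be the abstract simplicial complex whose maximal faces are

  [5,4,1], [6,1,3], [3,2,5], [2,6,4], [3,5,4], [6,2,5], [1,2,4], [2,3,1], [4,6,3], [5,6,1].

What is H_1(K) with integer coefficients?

We work with the vertex ordering 1 < 2 < 3 < 4 < 5 < 6. The simplices of K, each written with vertices in increasing order, are:

  0-simplices (6): [1], [2], [3], [4], [5], [6]
  1-simplices (15): [1,2], [1,3], [1,4], [1,5], [1,6], [2,3], [2,4], [2,5], [2,6], [3,4], [3,5], [3,6], [4,5], [4,6], [5,6]
  2-simplices (10): [1,2,3], [1,2,4], [1,3,6], [1,4,5], [1,5,6], [2,3,5], [2,4,6], [2,5,6], [3,4,5], [3,4,6]

so the chain groups are C_0 ≅ Z^6, C_1 ≅ Z^15, C_2 ≅ Z^10.

∂_1: C_1 → C_0 is given by ∂[p,q] = [q] − [p]. For instance
  ∂[3,6] = [6] − [3].
As a 6×15 matrix over Z this has rank 5, with invariant factors (1,1,1,1,1).

∂_2: C_2 → C_1 sends each 2-simplex [p,q,r] to [q,r] − [p,r] + [p,q]. For instance
  ∂[2,3,5] = [3,5] − [2,5] + [2,3],
  ∂[1,4,5] = [4,5] − [1,5] + [1,4].
This gives a 15×10 integer matrix of rank 10; reducing to Smith normal form yields diagonal entries (1,1,1,1,1,1,1,1,1,2).

Now H_k = ker ∂_k / im ∂_{k+1}, so:

  H_1: rank ker ∂_1 − rank ∂_2 = (15 − 5) − 10 = 0, and ∂_2 has invariant factor 2 > 1, so H_1 = Z/2Z.

H_1 = Z/2Z.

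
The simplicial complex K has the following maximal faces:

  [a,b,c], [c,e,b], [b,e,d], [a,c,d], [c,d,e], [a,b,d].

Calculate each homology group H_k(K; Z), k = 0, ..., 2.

Take the total order a < b < c < d < e on the vertex set. Then K (dimension 2) consists of the simplices:

  0-simplices (5): a, b, c, d, e
  1-simplices (9): ab, ac, ad, bc, bd, be, cd, ce, de
  2-simplices (6): abc, abd, acd, bce, bde, cde

Hence C_0 ≅ Z^5, C_1 ≅ Z^9, C_2 ≅ Z^6.

The boundary map ∂_1: C_1 → C_0 maps an edge to its endpoints' difference, ∂[p,q] = q − p. For instance
  ∂ab = b − a.
As a 5×9 matrix over Z this has rank 4, with invariant factors (1,1,1,1).

Boundary ∂_2: C_2 → C_1 sends each 2-simplex [p,q,r] to [q,r] − [p,r] + [p,q]. For instance
  ∂acd = cd − ad + ac,
  ∂abd = bd − ad + ab.
The resulting 9×6 matrix has rank 5, and its Smith normal form has invariant factors (1,1,1,1,1).

Computing H_k = (kernel of ∂_k) / (image of ∂_{k+1}):

  H_0: rank C_0 − rank ∂_1 = 5 − 4 = 1, and the invariant factors of ∂_1 are all 1, so H_0 = Z.
  H_1: rank ker ∂_1 − rank ∂_2 = (9 − 4) − 5 = 0, and the invariant factors of ∂_2 are all 1, so H_1 = 0.
  H_2: rank ker ∂_2 − rank ∂_3 = (6 − 5) − 0 = 1, and there is no ∂_3, so H_2 = Z.

(K is a triangulation of the 2-sphere S^2.)

H_0 ≅ Z,  H_1 = 0,  H_2 ≅ Z.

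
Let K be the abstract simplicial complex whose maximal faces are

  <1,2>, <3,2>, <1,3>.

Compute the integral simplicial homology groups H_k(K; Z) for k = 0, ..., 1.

H_0 = Z,  H_1 = Z.

We work with the vertex ordering 1 < 2 < 3. The simplices of K, each written with vertices in increasing order, are:

  0-simplices (3): [1], [2], [3]
  1-simplices (3): [1,2], [1,3], [2,3]

Hence C_0 ≅ Z^3, C_1 ≅ Z^3.

Boundary ∂_1: C_1 → C_0 maps an edge to its endpoints' difference, ∂[p,q] = q − p.
As a 3×3 matrix over Z this has rank 2, with invariant factors (1,1).

Computing H_k = (kernel of ∂_k) / (image of ∂_{k+1}):

  H_0: rank C_0 − rank ∂_1 = 3 − 2 = 1, and the invariant factors of ∂_1 are all 1, so H_0 ≅ Z.
  H_1: rank ker ∂_1 − rank ∂_2 = (3 − 2) − 0 = 1, and there is no ∂_2, so H_1 ≅ Z.

As a check, the Euler characteristic is 3 − 3 = 0, which agrees with 1 − 1 = 0.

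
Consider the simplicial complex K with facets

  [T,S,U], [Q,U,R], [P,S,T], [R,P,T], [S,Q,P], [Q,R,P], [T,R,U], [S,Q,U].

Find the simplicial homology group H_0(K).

H_0 ≅ Z.

We work with the vertex ordering P < Q < R < S < T < U. The simplices of K, each written with vertices in increasing order, are:

  0-simplices (6): P, Q, R, S, T, U
  1-simplices (12): PQ, PR, PS, PT, QR, QS, QU, RT, RU, ST, SU, TU
  2-simplices (8): PQR, PQS, PRT, PST, QRU, QSU, RTU, STU

Hence C_0 ≅ Z^6, C_1 ≅ Z^12, C_2 ≅ Z^8.

∂_1: C_1 → C_0 maps an edge to its endpoints' difference, ∂[p,q] = q − p. For instance
  ∂PQ = Q − P.
The resulting 6×12 matrix has rank 5, and its Smith normal form has invariant factors (1,1,1,1,1).

The boundary map ∂_2: C_2 → C_1 acts by ∂[p,q,r] = [q,r] − [p,r] + [p,q]. For instance
  ∂PRT = RT − PT + PR,
  ∂PST = ST − PT + PS.
This gives a 12×8 integer matrix of rank 7; reducing to Smith normal form yields diagonal entries (1,1,1,1,1,1,1).

Now H_k = ker ∂_k / im ∂_{k+1}, so:

  H_0: rank C_0 − rank ∂_1 = 6 − 5 = 1, and the invariant factors of ∂_1 are all 1, so H_0 = Z.

(K is a triangulation of the 2-sphere S^2.)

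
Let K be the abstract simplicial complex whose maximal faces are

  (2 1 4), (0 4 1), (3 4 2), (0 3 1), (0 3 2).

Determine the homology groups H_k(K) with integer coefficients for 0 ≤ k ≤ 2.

H_0 ≅ Z,  H_1 ≅ Z,  H_2 = 0.

Fix the vertex order 0 < 1 < 2 < 3 < 4 and write every simplex with vertices in increasing order. Then dim K = 2 and the simplices of K are:

  0-simplices (5): [0], [1], [2], [3], [4]
  1-simplices (10): [0,1], [0,2], [0,3], [0,4], [1,2], [1,3], [1,4], [2,3], [2,4], [3,4]
  2-simplices (5): [0,1,3], [0,1,4], [0,2,3], [1,2,4], [2,3,4]

Hence C_0 ≅ Z^5, C_1 ≅ Z^10, C_2 ≅ Z^5.

The boundary map ∂_1: C_1 → C_0 is given by ∂[p,q] = [q] − [p].
The resulting 5×10 matrix has rank 4, and its Smith normal form has invariant factors (1,1,1,1).

Boundary ∂_2: C_2 → C_1 maps a triangle to the signed sum of its edges. For instance
  ∂[0,1,4] = [1,4] − [0,4] + [0,1],
  ∂[1,2,4] = [2,4] − [1,4] + [1,2].
This gives a 10×5 integer matrix of rank 5; reducing to Smith normal form yields diagonal entries (1,1,1,1,1).

Now H_k = ker ∂_k / im ∂_{k+1}, so:

  H_0: rank C_0 − rank ∂_1 = 5 − 4 = 1, and the invariant factors of ∂_1 are all 1, so H_0 ≅ Z.
  H_1: rank ker ∂_1 − rank ∂_2 = (10 − 4) − 5 = 1, and the invariant factors of ∂_2 are all 1, so H_1 ≅ Z.
  H_2: rank ker ∂_2 − rank ∂_3 = (5 − 5) − 0 = 0, and there is no ∂_3, so H_2 ≅ 0.

As a check, the Euler characteristic is 5 − 10 + 5 = 0, which agrees with 1 − 1 + 0 = 0.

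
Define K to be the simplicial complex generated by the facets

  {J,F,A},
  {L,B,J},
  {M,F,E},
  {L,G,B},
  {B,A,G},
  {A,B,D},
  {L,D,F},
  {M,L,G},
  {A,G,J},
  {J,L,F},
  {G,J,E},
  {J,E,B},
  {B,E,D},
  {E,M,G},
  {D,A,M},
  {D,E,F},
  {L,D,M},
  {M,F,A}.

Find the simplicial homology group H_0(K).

Order the vertices as A < B < D < E < F < G < J < L < M. Listing each simplex with vertices in this order, K has dimension 2 with simplices:

  0-simplices (9): A, B, D, E, F, G, J, L, M
  1-simplices (27): AB, AD, AF, AG, AJ, AM, BD, BE, BG, BJ, BL, DE, DF, DL, DM, EF, EG, EJ, EM, FJ, FL, FM, GJ, GL, GM, JL, LM
  2-simplices (18): ABD, ABG, ADM, AFJ, AFM, AGJ, BDE, BEJ, BGL, BJL, DEF, DFL, DLM, EFM, EGJ, EGM, FJL, GLM

Hence C_0 ≅ Z^9, C_1 ≅ Z^27, C_2 ≅ Z^18.

The boundary map ∂_1: C_1 → C_0 maps an edge to its endpoints' difference, ∂[p,q] = q − p.
The resulting 9×27 matrix has rank 8, and its Smith normal form has invariant factors (1,1,1,1,1,1,1,1).

Boundary ∂_2: C_2 → C_1 acts by ∂[p,q,r] = [q,r] − [p,r] + [p,q]. For instance
  ∂EGM = GM − EM + EG,
  ∂ABG = BG − AG + AB.
The resulting 27×18 matrix has rank 18, and its Smith normal form has invariant factors (1,1,1,1,1,1,1,1,1,1,1,1,1,1,1,1,1,2).

Reading off H_k = ker ∂_k / im ∂_{k+1}:

  H_0: rank C_0 − rank ∂_1 = 9 − 8 = 1, and the invariant factors of ∂_1 are all 1, so H_0 = Z.

H_0 = Z.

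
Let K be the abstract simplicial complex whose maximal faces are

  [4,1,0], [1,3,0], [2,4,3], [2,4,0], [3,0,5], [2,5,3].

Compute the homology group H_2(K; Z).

H_2 ≅ 0.

K has 6 vertices, 12 edges, 6 triangles.
rank ∂_2 = 6, rank ∂_3 = 0 ⇒ b_2 = 6 − 6 − 0 = 0. So H_2 = 0.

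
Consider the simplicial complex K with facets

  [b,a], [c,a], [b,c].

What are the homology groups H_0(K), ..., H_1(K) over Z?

H_0 ≅ Z,  H_1 ≅ Z.

Fix the vertex order a < b < c and write every simplex with vertices in increasing order. Then dim K = 1 and the simplices of K are:

  0-simplices (3): a, b, c
  1-simplices (3): ab, ac, bc

giving chain groups C_0 ≅ Z^3, C_1 ≅ Z^3.

∂_1: C_1 → C_0 is given by ∂[p,q] = [q] − [p].
The resulting 3×3 matrix has rank 2, and its Smith normal form has invariant factors (1,1).

Computing H_k = (kernel of ∂_k) / (image of ∂_{k+1}):

  H_0: rank C_0 − rank ∂_1 = 3 − 2 = 1, and the invariant factors of ∂_1 are all 1, so H_0 = Z.
  H_1: rank ker ∂_1 − rank ∂_2 = (3 − 2) − 0 = 1, and there is no ∂_2, so H_1 = Z.

As a check, the Euler characteristic is 3 − 3 = 0, which agrees with 1 − 1 = 0.
(K is a triangulation of the circle S^1.)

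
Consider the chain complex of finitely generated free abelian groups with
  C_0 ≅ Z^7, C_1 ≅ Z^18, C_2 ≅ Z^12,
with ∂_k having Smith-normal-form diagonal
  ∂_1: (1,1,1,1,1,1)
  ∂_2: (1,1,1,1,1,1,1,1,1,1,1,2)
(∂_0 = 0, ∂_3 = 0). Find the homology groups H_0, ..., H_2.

H_0: b_0 = 7 − 0 − 6 = 1; torsion from ∂_1 factors > 1: none. So H_0 ≅ Z.
H_1: b_1 = 18 − 6 − 12 = 0; torsion from ∂_2 factors > 1: [2]. So H_1 ≅ Z/2Z.
H_2: b_2 = 12 − 12 − 0 = 0; torsion from ∂_3 factors > 1: none. So H_2 ≅ 0.

H_0 ≅ Z,  H_1 ≅ Z/2Z,  H_2 = 0.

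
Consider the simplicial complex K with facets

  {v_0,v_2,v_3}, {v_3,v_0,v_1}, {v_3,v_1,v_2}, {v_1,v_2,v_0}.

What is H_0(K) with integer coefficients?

H_0 ≅ Z.

K has 4 vertices, 6 edges, 4 triangles.
rank ∂_0 = 0, rank ∂_1 = 3 ⇒ b_0 = 4 − 0 − 3 = 1; all invariant factors of ∂_1 are 1 so no torsion. So H_0 = Z.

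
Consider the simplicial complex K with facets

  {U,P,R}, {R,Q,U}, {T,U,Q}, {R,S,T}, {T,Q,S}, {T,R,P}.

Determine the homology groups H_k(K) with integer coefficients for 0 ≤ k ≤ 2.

Fix the vertex order P < Q < R < S < T < U and write every simplex with vertices in increasing order. Then dim K = 2 and the simplices of K are:

  0-simplices (6): P, Q, R, S, T, U
  1-simplices (12): PR, PT, PU, QR, QS, QT, QU, RS, RT, RU, ST, TU
  2-simplices (6): PRT, PRU, QRU, QST, QTU, RST

Hence C_0 ≅ Z^6, C_1 ≅ Z^12, C_2 ≅ Z^6.

∂_1: C_1 → C_0 maps an edge to its endpoints' difference, ∂[p,q] = q − p.
This gives a 6×12 integer matrix of rank 5; reducing to Smith normal form yields diagonal entries (1,1,1,1,1).

∂_2: C_2 → C_1 sends each 2-simplex [p,q,r] to [q,r] − [p,r] + [p,q]. For instance
  ∂PRT = RT − PT + PR,
  ∂RST = ST − RT + RS.
As a 12×6 matrix over Z this has rank 6, with invariant factors (1,1,1,1,1,1).

Now H_k = ker ∂_k / im ∂_{k+1}, so:

  H_0: rank C_0 − rank ∂_1 = 6 − 5 = 1, and the invariant factors of ∂_1 are all 1, so H_0 = Z.
  H_1: rank ker ∂_1 − rank ∂_2 = (12 − 5) − 6 = 1, and the invariant factors of ∂_2 are all 1, so H_1 = Z.
  H_2: rank ker ∂_2 − rank ∂_3 = (6 − 6) − 0 = 0, and there is no ∂_3, so H_2 = 0.

H_0 ≅ Z,  H_1 ≅ Z,  H_2 = 0.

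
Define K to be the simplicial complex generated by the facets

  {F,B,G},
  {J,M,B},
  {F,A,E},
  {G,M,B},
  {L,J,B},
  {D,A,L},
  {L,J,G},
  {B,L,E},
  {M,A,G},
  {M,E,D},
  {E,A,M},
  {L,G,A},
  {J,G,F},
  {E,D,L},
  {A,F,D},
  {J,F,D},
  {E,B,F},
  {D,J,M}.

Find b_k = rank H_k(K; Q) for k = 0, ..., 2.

Order the vertices as A < B < D < E < F < G < J < L < M. Listing each simplex with vertices in this order, K has dimension 2 with simplices:

  0-simplices (9): A, B, D, E, F, G, J, L, M
  1-simplices (27): AD, AE, AF, AG, AL, AM, BE, BF, BG, BJ, BL, BM, DE, DF, DJ, DL, DM, EF, EL, EM, FG, FJ, GJ, GL, GM, JL, JM
  2-simplices (18): ADF, ADL, AEF, AEM, AGL, AGM, BEF, BEL, BFG, BGM, BJL, BJM, DEL, DEM, DFJ, DJM, FGJ, GJL

so the chain groups are C_0 ≅ Z^9, C_1 ≅ Z^27, C_2 ≅ Z^18.

The boundary map ∂_1: C_1 → C_0 sends each edge [p,q] (with p < q) to q − p. For instance
  ∂BE = E − B.
As a 9×27 matrix over Z this has rank 8, with invariant factors (1,1,1,1,1,1,1,1).

∂_2: C_2 → C_1 maps a triangle to the signed sum of its edges. For instance
  ∂DJM = JM − DM + DJ,
  ∂AEM = EM − AM + AE.
This gives a 27×18 integer matrix of rank 18; reducing to Smith normal form yields diagonal entries (1,1,1,1,1,1,1,1,1,1,1,1,1,1,1,1,1,2).

Reading off H_k = ker ∂_k / im ∂_{k+1}:

  H_0: rank C_0 − rank ∂_1 = 9 − 8 = 1, and the invariant factors of ∂_1 are all 1, so H_0 = Z.
  H_1: rank ker ∂_1 − rank ∂_2 = (27 − 8) − 18 = 1, and ∂_2 has invariant factor 2 > 1, so H_1 = Z × Z/2.
  H_2: rank ker ∂_2 − rank ∂_3 = (18 − 18) − 0 = 0, and there is no ∂_3, so H_2 = 0.

As a check, the Euler characteristic is 9 − 27 + 18 = 0, which agrees with 1 − 1 + 0 = 0.
(K is a triangulation of the Klein bottle.)

Hence the Betti numbers are b_0 = 1, b_1 = 1, b_2 = 0.

b_0 = 1, b_1 = 1, b_2 = 0.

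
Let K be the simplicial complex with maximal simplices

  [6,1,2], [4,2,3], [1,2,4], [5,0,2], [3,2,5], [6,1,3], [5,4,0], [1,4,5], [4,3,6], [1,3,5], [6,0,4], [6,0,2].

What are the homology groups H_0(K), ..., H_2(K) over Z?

H_0 = Z,  H_1 = Z/2,  H_2 = 0.

Fix the vertex order 0 < 1 < 2 < 3 < 4 < 5 < 6 and write every simplex with vertices in increasing order. Then dim K = 2 and the simplices of K are:

  0-simplices (7): [0], [1], [2], [3], [4], [5], [6]
  1-simplices (18): [0,2], [0,4], [0,5], [0,6], [1,2], [1,3], [1,4], [1,5], [1,6], [2,3], [2,4], [2,5], [2,6], [3,4], [3,5], [3,6], [4,5], [4,6]
  2-simplices (12): [0,2,5], [0,2,6], [0,4,5], [0,4,6], [1,2,4], [1,2,6], [1,3,5], [1,3,6], [1,4,5], [2,3,4], [2,3,5], [3,4,6]

Hence C_0 ≅ Z^7, C_1 ≅ Z^18, C_2 ≅ Z^12.

∂_1: C_1 → C_0 is given by ∂[p,q] = [q] − [p].
The resulting 7×18 matrix has rank 6, and its Smith normal form has invariant factors (1,1,1,1,1,1).

∂_2: C_2 → C_1 acts by ∂[p,q,r] = [q,r] − [p,r] + [p,q]. For instance
  ∂[1,4,5] = [4,5] − [1,5] + [1,4],
  ∂[2,3,5] = [3,5] − [2,5] + [2,3].
As a 18×12 matrix over Z this has rank 12, with invariant factors (1,1,1,1,1,1,1,1,1,1,1,2).

Reading off H_k = ker ∂_k / im ∂_{k+1}:

  H_0: rank C_0 − rank ∂_1 = 7 − 6 = 1, and the invariant factors of ∂_1 are all 1, so H_0 = Z.
  H_1: rank ker ∂_1 − rank ∂_2 = (18 − 6) − 12 = 0, and ∂_2 has invariant factor 2 > 1, so H_1 = Z/2.
  H_2: rank ker ∂_2 − rank ∂_3 = (12 − 12) − 0 = 0, and there is no ∂_3, so H_2 = 0.

(K is a triangulation of the real projective plane RP^2.)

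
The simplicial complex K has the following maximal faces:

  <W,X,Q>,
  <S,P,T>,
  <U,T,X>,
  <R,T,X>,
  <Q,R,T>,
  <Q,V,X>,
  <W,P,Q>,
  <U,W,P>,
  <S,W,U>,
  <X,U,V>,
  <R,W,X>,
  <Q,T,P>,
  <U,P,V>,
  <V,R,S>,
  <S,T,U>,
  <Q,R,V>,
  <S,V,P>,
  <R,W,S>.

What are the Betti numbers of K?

We work with the vertex ordering P < Q < R < S < T < U < V < W < X. The simplices of K, each written with vertices in increasing order, are:

  0-simplices (9): P, Q, R, S, T, U, V, W, X
  1-simplices (27): PQ, PS, PT, PU, PV, PW, QR, QT, QV, QW, QX, RS, RT, RV, RW, RX, ST, SU, SV, SW, TU, TX, UV, UW, UX, VX, WX
  2-simplices (18): PQT, PQW, PST, PSV, PUV, PUW, QRT, QRV, QVX, QWX, RSV, RSW, RTX, RWX, STU, SUW, TUX, UVX

giving chain groups C_0 ≅ Z^9, C_1 ≅ Z^27, C_2 ≅ Z^18.

∂_1: C_1 → C_0 is given by ∂[p,q] = [q] − [p].
The resulting 9×27 matrix has rank 8, and its Smith normal form has invariant factors (1,1,1,1,1,1,1,1).

The boundary map ∂_2: C_2 → C_1 maps a triangle to the signed sum of its edges. For instance
  ∂PQW = QW − PW + PQ,
  ∂TUX = UX − TX + TU.
This gives a 27×18 integer matrix of rank 18; reducing to Smith normal form yields diagonal entries (1,1,1,1,1,1,1,1,1,1,1,1,1,1,1,1,1,2).

From H_k ≅ ker(∂_k) / im(∂_{k+1}) we obtain:

  H_0: rank C_0 − rank ∂_1 = 9 − 8 = 1, and the invariant factors of ∂_1 are all 1, so H_0 = Z.
  H_1: rank ker ∂_1 − rank ∂_2 = (27 − 8) − 18 = 1, and ∂_2 has invariant factor 2 > 1, so H_1 = Z ⊕ Z/2.
  H_2: rank ker ∂_2 − rank ∂_3 = (18 − 18) − 0 = 0, and there is no ∂_3, so H_2 = 0.

As a check, the Euler characteristic is 9 − 27 + 18 = 0, which agrees with 1 − 1 + 0 = 0.
(K is a triangulation of the Klein bottle.)

Hence the Betti numbers are b_0 = 1, b_1 = 1, b_2 = 0.

b_0 = 1, b_1 = 1, b_2 = 0.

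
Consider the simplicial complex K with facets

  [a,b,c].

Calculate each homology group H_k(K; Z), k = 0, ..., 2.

H_0 ≅ Z,  H_1 = 0,  H_2 = 0.

Fix the vertex order a < b < c and write every simplex with vertices in increasing order. Then dim K = 2 and the simplices of K are:

  0-simplices (3): a, b, c
  1-simplices (3): ab, ac, bc
  2-simplices (1): abc

Hence C_0 ≅ Z^3, C_1 ≅ Z^3, C_2 ≅ Z^1.

The boundary map ∂_1: C_1 → C_0 maps an edge to its endpoints' difference, ∂[p,q] = q − p. For instance
  ∂ac = c − a.
The 3×3 boundary matrix has rank 2 and Smith normal form diag(1,1).

∂_2: C_2 → C_1 maps a triangle to the signed sum of its edges. For instance
  ∂abc = bc − ac + ab.
The resulting 3×1 matrix has rank 1, and its Smith normal form has invariant factors (1).

Reading off H_k = ker ∂_k / im ∂_{k+1}:

  H_0: rank C_0 − rank ∂_1 = 3 − 2 = 1, and the invariant factors of ∂_1 are all 1, so H_0 ≅ Z.
  H_1: rank ker ∂_1 − rank ∂_2 = (3 − 2) − 1 = 0, and the invariant factors of ∂_2 are all 1, so H_1 ≅ 0.
  H_2: rank ker ∂_2 − rank ∂_3 = (1 − 1) − 0 = 0, and there is no ∂_3, so H_2 ≅ 0.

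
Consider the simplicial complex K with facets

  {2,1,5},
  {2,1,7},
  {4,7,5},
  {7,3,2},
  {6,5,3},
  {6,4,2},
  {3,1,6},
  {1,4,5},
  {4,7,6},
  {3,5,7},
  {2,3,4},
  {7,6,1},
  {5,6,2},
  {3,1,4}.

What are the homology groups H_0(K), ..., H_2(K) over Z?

H_0 ≅ Z,  H_1 ≅ Z^2,  H_2 ≅ Z.

Order the vertices as 1 < 2 < 3 < 4 < 5 < 6 < 7. Listing each simplex with vertices in this order, K has dimension 2 with simplices:

  0-simplices (7): [1], [2], [3], [4], [5], [6], [7]
  1-simplices (21): [1,2], [1,3], [1,4], [1,5], [1,6], [1,7], [2,3], [2,4], [2,5], [2,6], [2,7], [3,4], [3,5], [3,6], [3,7], [4,5], [4,6], [4,7], [5,6], [5,7], [6,7]
  2-simplices (14): [1,2,5], [1,2,7], [1,3,4], [1,3,6], [1,4,5], [1,6,7], [2,3,4], [2,3,7], [2,4,6], [2,5,6], [3,5,6], [3,5,7], [4,5,7], [4,6,7]

giving chain groups C_0 ≅ Z^7, C_1 ≅ Z^21, C_2 ≅ Z^14.

Boundary ∂_1: C_1 → C_0 is given by ∂[p,q] = [q] − [p].
The 7×21 boundary matrix has rank 6 and Smith normal form diag(1,1,1,1,1,1).

∂_2: C_2 → C_1 sends each 2-simplex [p,q,r] to [q,r] − [p,r] + [p,q]. For instance
  ∂[3,5,7] = [5,7] − [3,7] + [3,5],
  ∂[2,4,6] = [4,6] − [2,6] + [2,4].
This gives a 21×14 integer matrix of rank 13; reducing to Smith normal form yields diagonal entries (1,1,1,1,1,1,1,1,1,1,1,1,1).

Reading off H_k = ker ∂_k / im ∂_{k+1}:

  H_0: rank C_0 − rank ∂_1 = 7 − 6 = 1, and the invariant factors of ∂_1 are all 1, so H_0 = Z.
  H_1: rank ker ∂_1 − rank ∂_2 = (21 − 6) − 13 = 2, and the invariant factors of ∂_2 are all 1, so H_1 = Z^2.
  H_2: rank ker ∂_2 − rank ∂_3 = (14 − 13) − 0 = 1, and there is no ∂_3, so H_2 = Z.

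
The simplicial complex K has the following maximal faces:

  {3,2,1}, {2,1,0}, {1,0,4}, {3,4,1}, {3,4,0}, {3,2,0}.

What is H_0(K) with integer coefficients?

H_0 = Z.

Fix the vertex order 0 < 1 < 2 < 3 < 4 and write every simplex with vertices in increasing order. Then dim K = 2 and the simplices of K are:

  0-simplices (5): [0], [1], [2], [3], [4]
  1-simplices (9): [0,1], [0,2], [0,3], [0,4], [1,2], [1,3], [1,4], [2,3], [3,4]
  2-simplices (6): [0,1,2], [0,1,4], [0,2,3], [0,3,4], [1,2,3], [1,3,4]

giving chain groups C_0 ≅ Z^5, C_1 ≅ Z^9, C_2 ≅ Z^6.

The boundary map ∂_1: C_1 → C_0 is given by ∂[p,q] = [q] − [p]. For instance
  ∂[1,3] = [3] − [1].
As a 5×9 matrix over Z this has rank 4, with invariant factors (1,1,1,1).

The boundary map ∂_2: C_2 → C_1 acts by ∂[p,q,r] = [q,r] − [p,r] + [p,q]. For instance
  ∂[1,2,3] = [2,3] − [1,3] + [1,2],
  ∂[0,2,3] = [2,3] − [0,3] + [0,2].
The resulting 9×6 matrix has rank 5, and its Smith normal form has invariant factors (1,1,1,1,1).

Now H_k = ker ∂_k / im ∂_{k+1}, so:

  H_0: rank C_0 − rank ∂_1 = 5 − 4 = 1, and the invariant factors of ∂_1 are all 1, so H_0 ≅ Z.

(K is a triangulation of the 2-sphere S^2.)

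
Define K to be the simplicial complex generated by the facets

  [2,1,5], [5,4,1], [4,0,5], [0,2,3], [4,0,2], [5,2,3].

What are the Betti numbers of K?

b_0 = 1, b_1 = 1, b_2 = 0.

Order the vertices as 0 < 1 < 2 < 3 < 4 < 5. Listing each simplex with vertices in this order, K has dimension 2 with simplices:

  0-simplices (6): [0], [1], [2], [3], [4], [5]
  1-simplices (12): [0,2], [0,3], [0,4], [0,5], [1,2], [1,4], [1,5], [2,3], [2,4], [2,5], [3,5], [4,5]
  2-simplices (6): [0,2,3], [0,2,4], [0,4,5], [1,2,5], [1,4,5], [2,3,5]

so the chain groups are C_0 ≅ Z^6, C_1 ≅ Z^12, C_2 ≅ Z^6.

The boundary map ∂_1: C_1 → C_0 is given by ∂[p,q] = [q] − [p]. For instance
  ∂[0,5] = [5] − [0].
This gives a 6×12 integer matrix of rank 5; reducing to Smith normal form yields diagonal entries (1,1,1,1,1).

The boundary map ∂_2: C_2 → C_1 acts by ∂[p,q,r] = [q,r] − [p,r] + [p,q]. For instance
  ∂[0,2,4] = [2,4] − [0,4] + [0,2],
  ∂[0,4,5] = [4,5] − [0,5] + [0,4].
This gives a 12×6 integer matrix of rank 6; reducing to Smith normal form yields diagonal entries (1,1,1,1,1,1).

Computing H_k = (kernel of ∂_k) / (image of ∂_{k+1}):

  H_0: rank C_0 − rank ∂_1 = 6 − 5 = 1, and the invariant factors of ∂_1 are all 1, so H_0 ≅ Z.
  H_1: rank ker ∂_1 − rank ∂_2 = (12 − 5) − 6 = 1, and the invariant factors of ∂_2 are all 1, so H_1 ≅ Z.
  H_2: rank ker ∂_2 − rank ∂_3 = (6 − 6) − 0 = 0, and there is no ∂_3, so H_2 ≅ 0.

Hence the Betti numbers are b_0 = 1, b_1 = 1, b_2 = 0.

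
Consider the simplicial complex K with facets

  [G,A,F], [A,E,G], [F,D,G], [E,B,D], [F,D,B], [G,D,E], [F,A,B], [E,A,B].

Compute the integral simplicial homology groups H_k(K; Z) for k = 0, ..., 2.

Fix the vertex order A < B < D < E < F < G and write every simplex with vertices in increasing order. Then dim K = 2 and the simplices of K are:

  0-simplices (6): A, B, D, E, F, G
  1-simplices (12): AB, AE, AF, AG, BD, BE, BF, DE, DF, DG, EG, FG
  2-simplices (8): ABE, ABF, AEG, AFG, BDE, BDF, DEG, DFG

so the chain groups are C_0 ≅ Z^6, C_1 ≅ Z^12, C_2 ≅ Z^8.

The boundary map ∂_1: C_1 → C_0 is given by ∂[p,q] = [q] − [p]. For instance
  ∂BE = E − B.
This gives a 6×12 integer matrix of rank 5; reducing to Smith normal form yields diagonal entries (1,1,1,1,1).

Boundary ∂_2: C_2 → C_1 sends each 2-simplex [p,q,r] to [q,r] − [p,r] + [p,q]. For instance
  ∂DEG = EG − DG + DE,
  ∂BDE = DE − BE + BD.
The 12×8 boundary matrix has rank 7 and Smith normal form diag(1,1,1,1,1,1,1).

Reading off H_k = ker ∂_k / im ∂_{k+1}:

  H_0: rank C_0 − rank ∂_1 = 6 − 5 = 1, and the invariant factors of ∂_1 are all 1, so H_0 = Z.
  H_1: rank ker ∂_1 − rank ∂_2 = (12 − 5) − 7 = 0, and the invariant factors of ∂_2 are all 1, so H_1 = 0.
  H_2: rank ker ∂_2 − rank ∂_3 = (8 − 7) − 0 = 1, and there is no ∂_3, so H_2 = Z.

H_0 = Z,  H_1 = 0,  H_2 = Z.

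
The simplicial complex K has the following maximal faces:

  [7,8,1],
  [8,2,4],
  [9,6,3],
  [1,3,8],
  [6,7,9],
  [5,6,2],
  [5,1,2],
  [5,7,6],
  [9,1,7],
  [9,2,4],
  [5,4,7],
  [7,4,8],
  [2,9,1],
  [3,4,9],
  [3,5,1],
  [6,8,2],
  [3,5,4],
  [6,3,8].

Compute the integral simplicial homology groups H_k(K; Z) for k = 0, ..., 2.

We work with the vertex ordering 1 < 2 < 3 < 4 < 5 < 6 < 7 < 8 < 9. The simplices of K, each written with vertices in increasing order, are:

  0-simplices (9): [1], [2], [3], [4], [5], [6], [7], [8], [9]
  1-simplices (27): (27 of them)
  2-simplices (18): [1,2,5], [1,2,9], [1,3,5], [1,3,8], [1,7,8], [1,7,9], [2,4,8], [2,4,9], [2,5,6], [2,6,8], [3,4,5], [3,4,9], [3,6,8], [3,6,9], [4,5,7], [4,7,8], [5,6,7], [6,7,9]

giving chain groups C_0 ≅ Z^9, C_1 ≅ Z^27, C_2 ≅ Z^18.

The boundary map ∂_1: C_1 → C_0 sends each edge [p,q] (with p < q) to q − p.
As a 9×27 matrix over Z this has rank 8, with invariant factors (1,1,1,1,1,1,1,1).

∂_2: C_2 → C_1 acts by ∂[p,q,r] = [q,r] − [p,r] + [p,q]. For instance
  ∂[3,6,8] = [6,8] − [3,8] + [3,6],
  ∂[3,4,9] = [4,9] − [3,9] + [3,4].
The 27×18 boundary matrix has rank 17 and Smith normal form diag(1,1,1,1,1,1,1,1,1,1,1,1,1,1,1,1,1).

Computing H_k = (kernel of ∂_k) / (image of ∂_{k+1}):

  H_0: rank C_0 − rank ∂_1 = 9 − 8 = 1, and the invariant factors of ∂_1 are all 1, so H_0 ≅ Z.
  H_1: rank ker ∂_1 − rank ∂_2 = (27 − 8) − 17 = 2, and the invariant factors of ∂_2 are all 1, so H_1 ≅ Z^2.
  H_2: rank ker ∂_2 − rank ∂_3 = (18 − 17) − 0 = 1, and there is no ∂_3, so H_2 ≅ Z.

H_0 = Z,  H_1 = Z^2,  H_2 = Z.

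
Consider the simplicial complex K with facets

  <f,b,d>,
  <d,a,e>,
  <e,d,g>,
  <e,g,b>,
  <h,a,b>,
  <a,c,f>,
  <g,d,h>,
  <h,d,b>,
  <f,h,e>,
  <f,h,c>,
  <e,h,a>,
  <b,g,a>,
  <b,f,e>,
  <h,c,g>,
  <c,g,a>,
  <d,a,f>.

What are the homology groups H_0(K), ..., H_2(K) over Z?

H_0 = Z,  H_1 = Z^2,  H_2 = Z.

K has 8 vertices, 24 edges, 16 triangles.
rank ∂_0 = 0, rank ∂_1 = 7 ⇒ b_0 = 8 − 0 − 7 = 1; all invariant factors of ∂_1 are 1 so no torsion. So H_0 = Z.
rank ∂_1 = 7, rank ∂_2 = 15 ⇒ b_1 = 24 − 7 − 15 = 2; all invariant factors of ∂_2 are 1 so no torsion. So H_1 = Z^2.
rank ∂_2 = 15, rank ∂_3 = 0 ⇒ b_2 = 16 − 15 − 0 = 1. So H_2 = Z.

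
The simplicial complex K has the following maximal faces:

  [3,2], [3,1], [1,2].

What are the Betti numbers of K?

b_0 = 1, b_1 = 1.

Take the total order 1 < 2 < 3 on the vertex set. Then K (dimension 1) consists of the simplices:

  0-simplices (3): [1], [2], [3]
  1-simplices (3): [1,2], [1,3], [2,3]

Hence C_0 ≅ Z^3, C_1 ≅ Z^3.

∂_1: C_1 → C_0 maps an edge to its endpoints' difference, ∂[p,q] = q − p. For instance
  ∂[1,2] = [2] − [1].
The 3×3 boundary matrix has rank 2 and Smith normal form diag(1,1).

Now H_k = ker ∂_k / im ∂_{k+1}, so:

  H_0: rank C_0 − rank ∂_1 = 3 − 2 = 1, and the invariant factors of ∂_1 are all 1, so H_0 = Z.
  H_1: rank ker ∂_1 − rank ∂_2 = (3 − 2) − 0 = 1, and there is no ∂_2, so H_1 = Z.

Hence the Betti numbers are b_0 = 1, b_1 = 1.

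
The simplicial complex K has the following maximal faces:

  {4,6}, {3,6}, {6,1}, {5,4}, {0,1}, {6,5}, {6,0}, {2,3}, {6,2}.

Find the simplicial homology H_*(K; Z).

Fix the vertex order 0 < 1 < 2 < 3 < 4 < 5 < 6 and write every simplex with vertices in increasing order. Then dim K = 1 and the simplices of K are:

  0-simplices (7): [0], [1], [2], [3], [4], [5], [6]
  1-simplices (9): [0,1], [0,6], [1,6], [2,3], [2,6], [3,6], [4,5], [4,6], [5,6]

so the chain groups are C_0 ≅ Z^7, C_1 ≅ Z^9.

The boundary map ∂_1: C_1 → C_0 sends each edge [p,q] (with p < q) to q − p.
As a 7×9 matrix over Z this has rank 6, with invariant factors (1,1,1,1,1,1).

From H_k ≅ ker(∂_k) / im(∂_{k+1}) we obtain:

  H_0: rank C_0 − rank ∂_1 = 7 − 6 = 1, and the invariant factors of ∂_1 are all 1, so H_0 ≅ Z.
  H_1: rank ker ∂_1 − rank ∂_2 = (9 − 6) − 0 = 3, and there is no ∂_2, so H_1 ≅ Z^3.

H_0 ≅ Z,  H_1 ≅ Z^3.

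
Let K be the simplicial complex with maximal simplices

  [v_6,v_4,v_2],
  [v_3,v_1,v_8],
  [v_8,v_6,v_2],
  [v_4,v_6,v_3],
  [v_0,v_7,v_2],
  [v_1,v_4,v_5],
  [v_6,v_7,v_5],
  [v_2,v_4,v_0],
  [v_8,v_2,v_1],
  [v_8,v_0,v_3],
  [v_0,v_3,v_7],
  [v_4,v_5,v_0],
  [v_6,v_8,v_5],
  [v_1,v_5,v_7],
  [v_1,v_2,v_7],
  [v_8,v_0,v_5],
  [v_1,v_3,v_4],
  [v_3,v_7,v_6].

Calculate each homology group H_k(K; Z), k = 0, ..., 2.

H_0 = Z,  H_1 = Z^2,  H_2 = Z.

Order the vertices as v_0 < v_1 < v_2 < v_3 < v_4 < v_5 < v_6 < v_7 < v_8. Listing each simplex with vertices in this order, K has dimension 2 with simplices:

  0-simplices (9): [v_0], [v_1], [v_2], [v_3], [v_4], [v_5], [v_6], [v_7], [v_8]
  1-simplices (27): (27 of them)
  2-simplices (18): (18 of them)

so the chain groups are C_0 ≅ Z^9, C_1 ≅ Z^27, C_2 ≅ Z^18.

∂_1: C_1 → C_0 sends each edge [p,q] (with p < q) to q − p.
The resulting 9×27 matrix has rank 8, and its Smith normal form has invariant factors (1,1,1,1,1,1,1,1).

Boundary ∂_2: C_2 → C_1 maps a triangle to the signed sum of its edges. For instance
  ∂[v_0,v_3,v_8] = [v_3,v_8] − [v_0,v_8] + [v_0,v_3],
  ∂[v_1,v_2,v_8] = [v_2,v_8] − [v_1,v_8] + [v_1,v_2].
This gives a 27×18 integer matrix of rank 17; reducing to Smith normal form yields diagonal entries (1,1,1,1,1,1,1,1,1,1,1,1,1,1,1,1,1).

Computing H_k = (kernel of ∂_k) / (image of ∂_{k+1}):

  H_0: rank C_0 − rank ∂_1 = 9 − 8 = 1, and the invariant factors of ∂_1 are all 1, so H_0 = Z.
  H_1: rank ker ∂_1 − rank ∂_2 = (27 − 8) − 17 = 2, and the invariant factors of ∂_2 are all 1, so H_1 = Z^2.
  H_2: rank ker ∂_2 − rank ∂_3 = (18 − 17) − 0 = 1, and there is no ∂_3, so H_2 = Z.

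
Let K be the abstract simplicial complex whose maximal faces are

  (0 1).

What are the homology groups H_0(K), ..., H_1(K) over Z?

H_0 ≅ Z,  H_1 = 0.

Fix the vertex order 0 < 1 and write every simplex with vertices in increasing order. Then dim K = 1 and the simplices of K are:

  0-simplices (2): [0], [1]
  1-simplices (1): [0,1]

so the chain groups are C_0 ≅ Z^2, C_1 ≅ Z^1.

∂_1: C_1 → C_0 maps an edge to its endpoints' difference, ∂[p,q] = q − p.
The 2×1 boundary matrix has rank 1 and Smith normal form diag(1).

Reading off H_k = ker ∂_k / im ∂_{k+1}:

  H_0: rank C_0 − rank ∂_1 = 2 − 1 = 1, and the invariant factors of ∂_1 are all 1, so H_0 ≅ Z.
  H_1: rank ker ∂_1 − rank ∂_2 = (1 − 1) − 0 = 0, and there is no ∂_2, so H_1 ≅ 0.

As a check, the Euler characteristic is 2 − 1 = 1, which agrees with 1 − 0 = 1.
(K is a triangulation of the 1-simplex.)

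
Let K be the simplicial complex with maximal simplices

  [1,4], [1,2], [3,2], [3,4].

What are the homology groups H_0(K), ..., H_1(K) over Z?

H_0 = Z,  H_1 = Z.

We work with the vertex ordering 1 < 2 < 3 < 4. The simplices of K, each written with vertices in increasing order, are:

  0-simplices (4): [1], [2], [3], [4]
  1-simplices (4): [1,2], [1,4], [2,3], [3,4]

so the chain groups are C_0 ≅ Z^4, C_1 ≅ Z^4.

Boundary ∂_1: C_1 → C_0 maps an edge to its endpoints' difference, ∂[p,q] = q − p. For instance
  ∂[3,4] = [4] − [3].
The resulting 4×4 matrix has rank 3, and its Smith normal form has invariant factors (1,1,1).

Reading off H_k = ker ∂_k / im ∂_{k+1}:

  H_0: rank C_0 − rank ∂_1 = 4 − 3 = 1, and the invariant factors of ∂_1 are all 1, so H_0 = Z.
  H_1: rank ker ∂_1 − rank ∂_2 = (4 − 3) − 0 = 1, and there is no ∂_2, so H_1 = Z.

(K is a triangulation of the circle S^1.)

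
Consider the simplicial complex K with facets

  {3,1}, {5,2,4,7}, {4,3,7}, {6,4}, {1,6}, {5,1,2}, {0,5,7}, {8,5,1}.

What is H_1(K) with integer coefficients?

H_1 ≅ Z^2.

Take the total order 0 < 1 < 2 < 3 < 4 < 5 < 6 < 7 < 8 on the vertex set. Then K (dimension 3) consists of the simplices:

  0-simplices (9): [0], [1], [2], [3], [4], [5], [6], [7], [8]
  1-simplices (17): [0,5], [0,7], [1,2], [1,3], [1,5], [1,6], [1,8], [2,4], [2,5], [2,7], [3,4], [3,7], [4,5], [4,6], [4,7], [5,7], [5,8]
  2-simplices (8): [0,5,7], [1,2,5], [1,5,8], [2,4,5], [2,4,7], [2,5,7], [3,4,7], [4,5,7]
  3-simplices (1): [2,4,5,7]

so the chain groups are C_0 ≅ Z^9, C_1 ≅ Z^17, C_2 ≅ Z^8, C_3 ≅ Z^1.

Boundary ∂_1: C_1 → C_0 is given by ∂[p,q] = [q] − [p].
As a 9×17 matrix over Z this has rank 8, with invariant factors (1,1,1,1,1,1,1,1).

∂_2: C_2 → C_1 maps a triangle to the signed sum of its edges. For instance
  ∂[1,5,8] = [5,8] − [1,8] + [1,5],
  ∂[4,5,7] = [5,7] − [4,7] + [4,5].
The 17×8 boundary matrix has rank 7 and Smith normal form diag(1,1,1,1,1,1,1).

Boundary ∂_3: C_3 → C_2 sends each 3-simplex σ to the alternating sum Σ_i (−1)^i (σ with its i-th vertex removed). For instance
  ∂[2,4,5,7] = [4,5,7] − [2,5,7] + [2,4,7] − [2,4,5].
This gives a 8×1 integer matrix of rank 1; reducing to Smith normal form yields diagonal entries (1).

Now H_k = ker ∂_k / im ∂_{k+1}, so:

  H_1: rank ker ∂_1 − rank ∂_2 = (17 − 8) − 7 = 2, and the invariant factors of ∂_2 are all 1, so H_1 ≅ Z^2.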